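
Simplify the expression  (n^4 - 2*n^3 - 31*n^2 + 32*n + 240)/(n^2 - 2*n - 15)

n^2 - 16

Factor: n^4 - 2*n^3 - 31*n^2 + 32*n + 240 = (n + 3)*(n - 5)*(n + 4)*(n - 4);  n^2 - 2*n - 15 = (n - 5)*(n + 3)
Cancel the common factors (n + 3), (n - 5).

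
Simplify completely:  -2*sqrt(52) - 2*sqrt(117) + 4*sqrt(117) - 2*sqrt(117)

-4*sqrt(13)

2*sqrt(52) = 4*sqrt(13); 2*sqrt(117) = 6*sqrt(13); 4*sqrt(117) = 12*sqrt(13); 2*sqrt(117) = 6*sqrt(13)
Combine: (-4 - 6 + 12 - 6)·sqrt(13) = -4*sqrt(13)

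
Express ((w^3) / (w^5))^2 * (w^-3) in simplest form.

w^(-7)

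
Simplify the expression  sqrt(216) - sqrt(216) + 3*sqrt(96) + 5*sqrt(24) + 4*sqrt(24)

30*sqrt(6)

sqrt(216) = 6*sqrt(6); sqrt(216) = 6*sqrt(6); 3*sqrt(96) = 12*sqrt(6); 5*sqrt(24) = 10*sqrt(6); 4*sqrt(24) = 8*sqrt(6)
Combine: (6 - 6 + 12 + 10 + 8)·sqrt(6) = 30*sqrt(6)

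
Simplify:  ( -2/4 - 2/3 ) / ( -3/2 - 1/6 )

Numerator: -2/4 - 2/3 = -7/6
Denominator: -3/2 - 1/6 = -5/3
Divide: (-7/6) · (-3/5) = 7/10

7/10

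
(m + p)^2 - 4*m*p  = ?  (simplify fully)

(m - p)^2

After expansion: m^2 - 2*m*p + p^2 — a perfect-square trinomial.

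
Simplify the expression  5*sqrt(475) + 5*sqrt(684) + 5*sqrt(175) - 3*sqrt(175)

5*sqrt(475) = 25*sqrt(19); 5*sqrt(684) = 30*sqrt(19); 5*sqrt(175) = 25*sqrt(7); 3*sqrt(175) = 15*sqrt(7)

10*sqrt(7) + 55*sqrt(19)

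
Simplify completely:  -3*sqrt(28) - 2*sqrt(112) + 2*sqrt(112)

3*sqrt(28) = 6*sqrt(7); 2*sqrt(112) = 8*sqrt(7); 2*sqrt(112) = 8*sqrt(7)
Combine: (-6 - 8 + 8)·sqrt(7) = -6*sqrt(7)

-6*sqrt(7)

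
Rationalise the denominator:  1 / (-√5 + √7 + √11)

Group as (√7 + √11) - √5; multiply by (√7 + √11) + √5, then rationalise the remaining surd.

(-13*√5 + √11 + 9*√7 + 2*√385)/139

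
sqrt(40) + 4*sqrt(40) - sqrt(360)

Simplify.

4*sqrt(10)

sqrt(40) = 2*sqrt(10); 4*sqrt(40) = 8*sqrt(10); sqrt(360) = 6*sqrt(10)
Combine: (2 + 8 - 6)·sqrt(10) = 4*sqrt(10)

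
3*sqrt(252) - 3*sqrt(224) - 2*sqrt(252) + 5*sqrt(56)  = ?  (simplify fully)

3*sqrt(252) = 18*sqrt(7); 3*sqrt(224) = 12*sqrt(14); 2*sqrt(252) = 12*sqrt(7); 5*sqrt(56) = 10*sqrt(14)

-2*sqrt(14) + 6*sqrt(7)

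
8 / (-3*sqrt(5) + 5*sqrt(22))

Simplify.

(24*sqrt(5) + 40*sqrt(22))/505

Multiply numerator and denominator by 3*sqrt(5) + 5*sqrt(22).
Denominator becomes 505; numerator becomes 24*sqrt(5) + 40*sqrt(22).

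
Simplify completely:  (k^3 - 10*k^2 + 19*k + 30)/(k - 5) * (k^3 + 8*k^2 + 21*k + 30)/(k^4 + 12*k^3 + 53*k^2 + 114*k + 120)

(k^2 - 5*k - 6)/(k + 4)

Factor: k^3 - 10*k^2 + 19*k + 30 = (k + 1)*(k - 5)*(k - 6);  k^3 + 8*k^2 + 21*k + 30 = (k^2 + 3*k + 6)*(k + 5);  k^4 + 12*k^3 + 53*k^2 + 114*k + 120 = (k + 5)*(k^2 + 3*k + 6)*(k + 4)
Cancel the common factors (k^2 + 3*k + 6), (k + 5), (k - 5).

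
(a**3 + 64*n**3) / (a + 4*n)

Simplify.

a**3 + (4*n)**3 = (a + 4*n)(a**2 - 4*a*n + 16*n**2).

a**2 - 4*a*n + 16*n**2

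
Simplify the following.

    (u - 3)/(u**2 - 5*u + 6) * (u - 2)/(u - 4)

1/(u - 4)

Factor: u**2 - 5*u + 6 = (u - 2)*(u - 3)
Cancel the common factors (u - 3), (u - 2).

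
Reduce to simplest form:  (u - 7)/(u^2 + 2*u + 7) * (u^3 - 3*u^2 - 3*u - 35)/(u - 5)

Factor: u^3 - 3*u^2 - 3*u - 35 = (u^2 + 2*u + 7)*(u - 5)
Cancel the common factors (u^2 + 2*u + 7), (u - 5).

u - 7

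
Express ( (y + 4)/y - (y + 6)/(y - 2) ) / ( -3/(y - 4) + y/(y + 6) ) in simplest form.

Numerator: (y + 4)/y - (y + 6)/(y - 2) = (-4*y - 8)/(y² - 2*y)
Denominator: -3/(y - 4) + y/(y + 6) = (y² - 7*y - 18)/(y² + 2*y - 24)
Divide: ((-4*y - 8)/(y² - 2*y)) · ((y² + 2*y - 24)/(y² - 7*y - 18)) = (-4*y² - 8*y + 96)/(y³ - 11*y² + 18*y)

(-4*y² - 8*y + 96)/(y³ - 11*y² + 18*y)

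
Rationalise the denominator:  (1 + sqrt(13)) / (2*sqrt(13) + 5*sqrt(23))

(-26 - 2*sqrt(13) + 5*sqrt(23) + 5*sqrt(299))/523

Multiply numerator and denominator by -5*sqrt(23) + 2*sqrt(13).
Denominator becomes -523; numerator becomes -5*sqrt(299) - 5*sqrt(23) + 2*sqrt(13) + 26.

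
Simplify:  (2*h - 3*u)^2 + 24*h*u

Expanding gives 4*h^2 + 12*h*u + 9*u^2, a perfect square.

(2*h + 3*u)^2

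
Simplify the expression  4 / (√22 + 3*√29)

Multiply numerator and denominator by -3*√29 + √22.
Denominator becomes -239; numerator becomes -12*√29 + 4*√22.

(-4*√22 + 12*√29)/239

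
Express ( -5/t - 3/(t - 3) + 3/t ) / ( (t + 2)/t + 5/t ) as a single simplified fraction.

(-5*t + 6)/(t² + 4*t - 21)

Numerator: -5/t - 3/(t - 3) + 3/t = (-5*t + 6)/(t² - 3*t)
Denominator: (t + 2)/t + 5/t = (t + 7)/t
Divide: ((-5*t + 6)/(t² - 3*t)) · (t/(t + 7)) = (-5*t + 6)/(t² + 4*t - 21)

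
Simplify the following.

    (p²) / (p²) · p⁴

p⁴

Quotient: 1
Multiply by p⁴: add exponents.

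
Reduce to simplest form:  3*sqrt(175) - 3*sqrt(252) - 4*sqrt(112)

3*sqrt(175) = 15*sqrt(7); 3*sqrt(252) = 18*sqrt(7); 4*sqrt(112) = 16*sqrt(7)
Combine: (15 - 18 - 16)·sqrt(7) = -19*sqrt(7)

-19*sqrt(7)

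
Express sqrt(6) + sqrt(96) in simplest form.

sqrt(6) = sqrt(6); sqrt(96) = 4*sqrt(6)
Combine: (1 + 4)·sqrt(6) = 5*sqrt(6)

5*sqrt(6)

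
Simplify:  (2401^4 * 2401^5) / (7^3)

7^33

2401^4 = 7^16; 2401^5 = 7^20; 7^3 = 7^3
Combine exponents: 7^33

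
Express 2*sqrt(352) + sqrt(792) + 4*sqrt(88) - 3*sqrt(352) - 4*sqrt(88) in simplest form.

2*sqrt(352) = 8*sqrt(22); sqrt(792) = 6*sqrt(22); 4*sqrt(88) = 8*sqrt(22); 3*sqrt(352) = 12*sqrt(22); 4*sqrt(88) = 8*sqrt(22)
Combine: (8 + 6 + 8 - 12 - 8)·sqrt(22) = 2*sqrt(22)

2*sqrt(22)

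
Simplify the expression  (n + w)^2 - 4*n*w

(n - w)^2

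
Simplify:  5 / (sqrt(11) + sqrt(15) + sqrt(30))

Group as (sqrt(11) + sqrt(15)) + sqrt(30); multiply by (sqrt(11) + sqrt(15)) - sqrt(30), then rationalise the remaining surd.

(-75*sqrt(22) - 10*sqrt(30) + 65*sqrt(15) + 85*sqrt(11))/322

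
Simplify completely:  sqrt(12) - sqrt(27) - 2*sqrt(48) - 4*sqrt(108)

sqrt(12) = 2*sqrt(3); sqrt(27) = 3*sqrt(3); 2*sqrt(48) = 8*sqrt(3); 4*sqrt(108) = 24*sqrt(3)
Combine: (2 - 3 - 8 - 24)·sqrt(3) = -33*sqrt(3)

-33*sqrt(3)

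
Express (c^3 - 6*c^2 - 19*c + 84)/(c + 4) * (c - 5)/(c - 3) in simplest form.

c^2 - 12*c + 35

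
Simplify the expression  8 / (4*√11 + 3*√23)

Multiply numerator and denominator by -4*√11 + 3*√23.
Denominator becomes 31; numerator becomes -32*√11 + 24*√23.

(-32*√11 + 24*√23)/31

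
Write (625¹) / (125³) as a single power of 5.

625¹ = 5^4; 125³ = 5^9
Combine exponents: 5^(-5)

5^(-5)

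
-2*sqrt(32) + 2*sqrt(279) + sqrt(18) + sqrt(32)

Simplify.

-sqrt(2) + 6*sqrt(31)

2*sqrt(32) = 8*sqrt(2); 2*sqrt(279) = 6*sqrt(31); sqrt(18) = 3*sqrt(2); sqrt(32) = 4*sqrt(2)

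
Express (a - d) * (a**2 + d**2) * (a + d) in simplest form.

Pair the conjugate factors: (a+d)(a-d) = a**2 - d**2, then repeat with the next factor.

a**4 - d**4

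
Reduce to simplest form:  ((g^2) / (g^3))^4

Inside the bracket: (g^-1)
Raise to the power 4: (g^-4)

g^(-4)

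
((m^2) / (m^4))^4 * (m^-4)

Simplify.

m^(-12)

Inside the bracket: (m^-2)
Raise to the power 4: (m^-8)
Multiply by (m^-4): add exponents.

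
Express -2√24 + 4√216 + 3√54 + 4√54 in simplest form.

41*√6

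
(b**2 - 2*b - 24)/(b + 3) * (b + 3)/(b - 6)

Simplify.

Factor: b**2 - 2*b - 24 = (b + 4)*(b - 6)
Cancel the common factors (b + 3), (b - 6).

b + 4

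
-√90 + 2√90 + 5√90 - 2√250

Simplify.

√90 = 3*√10; 2√90 = 6*√10; 5√90 = 15*√10; 2√250 = 10*√10
Combine: (-3 + 6 + 15 - 10)·√10 = 8*√10

8*√10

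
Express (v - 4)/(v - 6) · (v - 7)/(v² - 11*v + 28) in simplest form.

1/(v - 6)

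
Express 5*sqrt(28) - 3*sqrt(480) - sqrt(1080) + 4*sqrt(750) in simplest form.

5*sqrt(28) = 10*sqrt(7); 3*sqrt(480) = 12*sqrt(30); sqrt(1080) = 6*sqrt(30); 4*sqrt(750) = 20*sqrt(30)

2*sqrt(30) + 10*sqrt(7)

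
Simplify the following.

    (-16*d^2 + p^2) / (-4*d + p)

4*d + p

Factor p^2 - (4*d)^2 and cancel (-4*d + p).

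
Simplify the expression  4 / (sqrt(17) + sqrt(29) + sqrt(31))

(-8*sqrt(15283) + 60*sqrt(31) + 76*sqrt(29) + 172*sqrt(17))/1747

Group as (sqrt(17) + sqrt(31)) + sqrt(29); multiply by (sqrt(17) + sqrt(31)) - sqrt(29), then rationalise the remaining surd.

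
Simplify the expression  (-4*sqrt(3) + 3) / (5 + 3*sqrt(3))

(-51 + 29*sqrt(3))/2

Multiply numerator and denominator by -3*sqrt(3) + 5.
Denominator becomes -2; numerator becomes -29*sqrt(3) + 51.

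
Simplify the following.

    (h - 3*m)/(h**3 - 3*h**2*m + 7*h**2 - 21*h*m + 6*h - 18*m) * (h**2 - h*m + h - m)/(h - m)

1/(h + 6)

Factor: h**3 - 3*h**2*m + 7*h**2 - 21*h*m + 6*h - 18*m = (h + 6)*(h + 1)*(h - 3*m);  h**2 - h*m + h - m = (h - m)*(h + 1)
Cancel the common factors (h - 3*m), (h + 1), (h - m).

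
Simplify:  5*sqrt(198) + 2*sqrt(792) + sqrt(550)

32*sqrt(22)

5*sqrt(198) = 15*sqrt(22); 2*sqrt(792) = 12*sqrt(22); sqrt(550) = 5*sqrt(22)
Combine: (15 + 12 + 5)·sqrt(22) = 32*sqrt(22)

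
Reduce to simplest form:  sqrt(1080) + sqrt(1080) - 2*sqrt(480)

sqrt(1080) = 6*sqrt(30); sqrt(1080) = 6*sqrt(30); 2*sqrt(480) = 8*sqrt(30)
Combine: (6 + 6 - 8)·sqrt(30) = 4*sqrt(30)

4*sqrt(30)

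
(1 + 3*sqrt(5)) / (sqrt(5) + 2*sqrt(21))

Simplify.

Multiply numerator and denominator by -2*sqrt(21) + sqrt(5).
Denominator becomes -79; numerator becomes -6*sqrt(105) - 2*sqrt(21) + sqrt(5) + 15.

(-15 - sqrt(5) + 2*sqrt(21) + 6*sqrt(105))/79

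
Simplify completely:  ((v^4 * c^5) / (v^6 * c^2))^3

Inside the bracket: (v^-2) * c^3
Raise to the power 3: (v^-6) * c^9

c^9/v^6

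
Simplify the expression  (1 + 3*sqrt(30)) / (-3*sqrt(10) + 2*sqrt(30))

(3*sqrt(10) + 2*sqrt(30) + 90*sqrt(3) + 180)/30

Multiply numerator and denominator by 3*sqrt(10) + 2*sqrt(30).
Denominator becomes 30; numerator becomes 3*sqrt(10) + 2*sqrt(30) + 90*sqrt(3) + 180.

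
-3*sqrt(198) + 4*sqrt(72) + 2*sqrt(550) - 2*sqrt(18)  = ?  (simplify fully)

3*sqrt(198) = 9*sqrt(22); 4*sqrt(72) = 24*sqrt(2); 2*sqrt(550) = 10*sqrt(22); 2*sqrt(18) = 6*sqrt(2)

sqrt(22) + 18*sqrt(2)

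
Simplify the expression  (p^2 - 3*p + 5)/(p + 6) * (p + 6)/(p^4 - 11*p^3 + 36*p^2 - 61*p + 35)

Factor: p^4 - 11*p^3 + 36*p^2 - 61*p + 35 = (p - 1)*(p^2 - 3*p + 5)*(p - 7)
Cancel the common factors (p^2 - 3*p + 5), (p + 6).

1/(p^2 - 8*p + 7)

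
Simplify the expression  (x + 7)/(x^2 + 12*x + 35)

1/(x + 5)

Factor: x^2 + 12*x + 35 = (x + 7)*(x + 5)
Cancel the common factor (x + 7).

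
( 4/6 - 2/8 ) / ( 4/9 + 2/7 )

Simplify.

105/184

Numerator: 4/6 - 2/8 = 5/12
Denominator: 4/9 + 2/7 = 46/63
Divide: (5/12) · (63/46) = 105/184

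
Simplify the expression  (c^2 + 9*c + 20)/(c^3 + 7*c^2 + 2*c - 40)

1/(c - 2)

Factor: c^2 + 9*c + 20 = (c + 4)*(c + 5);  c^3 + 7*c^2 + 2*c - 40 = (c - 2)*(c + 4)*(c + 5)
Cancel the common factors (c + 5), (c + 4).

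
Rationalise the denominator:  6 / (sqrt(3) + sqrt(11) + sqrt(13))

Group as (sqrt(3) + sqrt(11)) + sqrt(13); multiply by (sqrt(3) + sqrt(11)) - sqrt(13), then rationalise the remaining surd.

(-12*sqrt(429) + 6*sqrt(13) + 30*sqrt(11) + 126*sqrt(3))/131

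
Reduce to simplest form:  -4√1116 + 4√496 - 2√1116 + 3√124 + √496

-10*√31

4√1116 = 24*√31; 4√496 = 16*√31; 2√1116 = 12*√31; 3√124 = 6*√31; √496 = 4*√31
Combine: (-24 + 16 - 12 + 6 + 4)·√31 = -10*√31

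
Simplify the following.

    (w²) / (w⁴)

w^(-2)

Quotient: (w^-2)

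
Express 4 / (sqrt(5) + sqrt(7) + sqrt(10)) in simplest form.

Group as (sqrt(7) + sqrt(10)) + sqrt(5); multiply by (sqrt(7) + sqrt(10)) - sqrt(5), then rationalise the remaining surd.

(-5*sqrt(14) + sqrt(10) + 4*sqrt(7) + 6*sqrt(5))/17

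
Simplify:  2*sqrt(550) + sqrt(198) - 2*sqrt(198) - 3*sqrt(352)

-5*sqrt(22)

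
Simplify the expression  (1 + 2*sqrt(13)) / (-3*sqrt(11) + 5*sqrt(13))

Multiply numerator and denominator by 3*sqrt(11) + 5*sqrt(13).
Denominator becomes 226; numerator becomes 3*sqrt(11) + 5*sqrt(13) + 6*sqrt(143) + 130.

(3*sqrt(11) + 5*sqrt(13) + 6*sqrt(143) + 130)/226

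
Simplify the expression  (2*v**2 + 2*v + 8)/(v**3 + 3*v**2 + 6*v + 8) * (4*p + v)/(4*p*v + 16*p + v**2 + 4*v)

Factor: 2*v**2 + 2*v + 8 = 2*(v**2 + v + 4);  v**3 + 3*v**2 + 6*v + 8 = (v + 2)*(v**2 + v + 4);  4*p*v + 16*p + v**2 + 4*v = (4*p + v)*(v + 4)
Cancel the common factors (v**2 + v + 4), (4*p + v).

2/(v**2 + 6*v + 8)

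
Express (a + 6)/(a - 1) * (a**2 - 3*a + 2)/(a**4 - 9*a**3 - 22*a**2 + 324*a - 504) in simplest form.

1/(a**2 - 13*a + 42)

Factor: a**2 - 3*a + 2 = (a - 1)*(a - 2);  a**4 - 9*a**3 - 22*a**2 + 324*a - 504 = (a - 2)*(a + 6)*(a - 6)*(a - 7)
Cancel the common factors (a + 6), (a - 2), (a - 1).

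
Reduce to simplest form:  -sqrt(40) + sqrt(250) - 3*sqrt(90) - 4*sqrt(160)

-22*sqrt(10)

sqrt(40) = 2*sqrt(10); sqrt(250) = 5*sqrt(10); 3*sqrt(90) = 9*sqrt(10); 4*sqrt(160) = 16*sqrt(10)
Combine: (-2 + 5 - 9 - 16)·sqrt(10) = -22*sqrt(10)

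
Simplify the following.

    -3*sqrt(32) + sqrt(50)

3*sqrt(32) = 12*sqrt(2); sqrt(50) = 5*sqrt(2)
Combine: (-12 + 5)·sqrt(2) = -7*sqrt(2)

-7*sqrt(2)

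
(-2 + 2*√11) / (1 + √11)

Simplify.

(-2*√11 + 12)/5

Multiply numerator and denominator by -√11 + 1.
Denominator becomes -10; numerator becomes -24 + 4*√11.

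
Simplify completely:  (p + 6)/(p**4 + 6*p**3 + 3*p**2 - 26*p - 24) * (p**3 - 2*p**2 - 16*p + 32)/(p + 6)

(p - 4)/(p**2 + 4*p + 3)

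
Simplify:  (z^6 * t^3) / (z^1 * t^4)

z^5/t

Quotient: z^5 * (t^-1)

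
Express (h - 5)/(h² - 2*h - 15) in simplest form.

Factor: h² - 2*h - 15 = (h - 5)·(h + 3)
Cancel the common factor (h - 5).

1/(h + 3)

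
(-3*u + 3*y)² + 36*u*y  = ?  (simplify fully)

9*(u + y)²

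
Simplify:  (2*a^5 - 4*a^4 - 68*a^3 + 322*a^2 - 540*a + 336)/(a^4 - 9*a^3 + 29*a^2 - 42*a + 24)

2*a + 14

Factor: 2*a^5 - 4*a^4 - 68*a^3 + 322*a^2 - 540*a + 336 = 2*(a^2 - 3*a + 3)*(a - 2)*(a - 4)*(a + 7);  a^4 - 9*a^3 + 29*a^2 - 42*a + 24 = (a - 2)*(a - 4)*(a^2 - 3*a + 3)
Cancel the common factors (a^2 - 3*a + 3), (a - 2), (a - 4).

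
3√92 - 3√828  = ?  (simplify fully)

-12*√23

3√92 = 6*√23; 3√828 = 18*√23
Combine: (6 - 18)·√23 = -12*√23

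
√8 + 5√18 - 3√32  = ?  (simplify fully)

5*√2

√8 = 2*√2; 5√18 = 15*√2; 3√32 = 12*√2
Combine: (2 + 15 - 12)·√2 = 5*√2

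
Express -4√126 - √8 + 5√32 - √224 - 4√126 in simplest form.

-28*√14 + 18*√2

4√126 = 12*√14; √8 = 2*√2; 5√32 = 20*√2; √224 = 4*√14; 4√126 = 12*√14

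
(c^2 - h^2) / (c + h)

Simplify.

c^2 - h^2 factors as (c - h)*(c + h).

c - h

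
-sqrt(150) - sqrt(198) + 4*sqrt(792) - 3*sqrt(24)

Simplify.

-11*sqrt(6) + 21*sqrt(22)

sqrt(150) = 5*sqrt(6); sqrt(198) = 3*sqrt(22); 4*sqrt(792) = 24*sqrt(22); 3*sqrt(24) = 6*sqrt(6)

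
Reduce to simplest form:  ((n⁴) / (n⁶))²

n^(-4)

Inside the bracket: (n^-2)
Raise to the power 2: (n^-4)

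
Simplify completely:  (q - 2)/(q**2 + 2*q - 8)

Factor: q**2 + 2*q - 8 = (q - 2)*(q + 4)
Cancel the common factor (q - 2).

1/(q + 4)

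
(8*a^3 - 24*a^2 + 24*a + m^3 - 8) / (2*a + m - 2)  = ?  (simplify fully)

m^3 + (2*a - 2)^3 = (2*a + m - 2)(4*a^2 - 2*a*m - 8*a + m^2 + 2*m + 4).

4*a^2 - 2*a*m - 8*a + m^2 + 2*m + 4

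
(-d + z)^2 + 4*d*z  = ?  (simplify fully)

After expansion: d^2 + 2*d*z + z^2 — a perfect-square trinomial.

(d + z)^2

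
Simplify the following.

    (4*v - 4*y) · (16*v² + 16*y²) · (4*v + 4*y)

256*v⁴ - 256*y⁴

Pair the conjugate factors: ((4*v)+(4*y))((4*v)-(4*y)) = 16*v² - 16*y², then repeat with the next factor.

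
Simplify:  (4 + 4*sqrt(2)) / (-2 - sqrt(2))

Multiply numerator and denominator by -2 + sqrt(2).
Denominator becomes 2; numerator becomes -4*sqrt(2).

-2*sqrt(2)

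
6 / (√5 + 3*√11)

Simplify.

Multiply numerator and denominator by -√5 + 3*√11.
Denominator becomes 94; numerator becomes -6*√5 + 18*√11.

(-3*√5 + 9*√11)/47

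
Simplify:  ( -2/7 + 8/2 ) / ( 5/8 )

Numerator: -2/7 + 8/2 = 26/7
Denominator: 5/8 = 5/8
Divide: (26/7) · (8/5) = 208/35

208/35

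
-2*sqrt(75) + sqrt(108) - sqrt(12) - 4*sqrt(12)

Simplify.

-14*sqrt(3)

2*sqrt(75) = 10*sqrt(3); sqrt(108) = 6*sqrt(3); sqrt(12) = 2*sqrt(3); 4*sqrt(12) = 8*sqrt(3)
Combine: (-10 + 6 - 2 - 8)·sqrt(3) = -14*sqrt(3)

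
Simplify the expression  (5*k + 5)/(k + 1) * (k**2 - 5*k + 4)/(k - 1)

Factor: 5*k + 5 = 5*(k + 1);  k**2 - 5*k + 4 = (k - 4)*(k - 1)
Cancel the common factors (k - 1), (k + 1).

5*k - 20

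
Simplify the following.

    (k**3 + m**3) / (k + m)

k**2 - k*m + m**2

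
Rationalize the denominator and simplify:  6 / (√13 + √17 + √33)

Group as (√17 + √33) + √13; multiply by (√17 + √33) - √13, then rationalise the remaining surd.

(-12*√7293 - 18*√33 + 174*√17 + 222*√13)/875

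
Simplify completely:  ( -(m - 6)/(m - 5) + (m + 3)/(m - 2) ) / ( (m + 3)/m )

Numerator: -(m - 6)/(m - 5) + (m + 3)/(m - 2) = (6*m - 27)/(m^2 - 7*m + 10)
Denominator: (m + 3)/m = (m + 3)/m
Divide: ((6*m - 27)/(m^2 - 7*m + 10)) · (m/(m + 3)) = (6*m^2 - 27*m)/(m^3 - 4*m^2 - 11*m + 30)

(6*m^2 - 27*m)/(m^3 - 4*m^2 - 11*m + 30)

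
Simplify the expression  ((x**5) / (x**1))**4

Inside the bracket: x**4
Raise to the power 4: x**16

x**16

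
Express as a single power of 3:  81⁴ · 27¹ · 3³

81⁴ = 3^16; 27¹ = 3^3; 3³ = 3^3
Combine exponents: 3^22

3^22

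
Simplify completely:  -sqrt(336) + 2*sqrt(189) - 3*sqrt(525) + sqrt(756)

sqrt(336) = 4*sqrt(21); 2*sqrt(189) = 6*sqrt(21); 3*sqrt(525) = 15*sqrt(21); sqrt(756) = 6*sqrt(21)
Combine: (-4 + 6 - 15 + 6)·sqrt(21) = -7*sqrt(21)

-7*sqrt(21)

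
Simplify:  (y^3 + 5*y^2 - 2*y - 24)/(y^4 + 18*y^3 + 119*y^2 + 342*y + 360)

(y - 2)/(y^2 + 11*y + 30)

Factor: y^3 + 5*y^2 - 2*y - 24 = (y + 3)*(y - 2)*(y + 4);  y^4 + 18*y^3 + 119*y^2 + 342*y + 360 = (y + 3)*(y + 5)*(y + 4)*(y + 6)
Cancel the common factors (y + 4), (y + 3).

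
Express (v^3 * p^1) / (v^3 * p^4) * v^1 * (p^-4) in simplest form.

v/p^7

Quotient: (p^-3)
Multiply by v^1 * (p^-4): add exponents.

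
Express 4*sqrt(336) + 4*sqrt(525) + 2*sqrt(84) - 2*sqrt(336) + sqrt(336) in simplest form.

4*sqrt(336) = 16*sqrt(21); 4*sqrt(525) = 20*sqrt(21); 2*sqrt(84) = 4*sqrt(21); 2*sqrt(336) = 8*sqrt(21); sqrt(336) = 4*sqrt(21)
Combine: (16 + 20 + 4 - 8 + 4)·sqrt(21) = 36*sqrt(21)

36*sqrt(21)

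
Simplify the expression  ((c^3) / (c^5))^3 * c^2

Inside the bracket: (c^-2)
Raise to the power 3: (c^-6)
Multiply by c^2: add exponents.

c^(-4)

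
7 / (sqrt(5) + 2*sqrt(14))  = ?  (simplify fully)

Multiply numerator and denominator by -2*sqrt(14) + sqrt(5).
Denominator becomes -51; numerator becomes -14*sqrt(14) + 7*sqrt(5).

(-7*sqrt(5) + 14*sqrt(14))/51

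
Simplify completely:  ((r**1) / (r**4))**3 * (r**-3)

Inside the bracket: (r**-3)
Raise to the power 3: (r**-9)
Multiply by (r**-3): add exponents.

r**(-12)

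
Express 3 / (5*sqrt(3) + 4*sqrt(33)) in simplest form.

Multiply numerator and denominator by -5*sqrt(3) + 4*sqrt(33).
Denominator becomes 453; numerator becomes -15*sqrt(3) + 12*sqrt(33).

(-5*sqrt(3) + 4*sqrt(33))/151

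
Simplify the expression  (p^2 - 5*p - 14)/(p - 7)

p + 2

Factor: p^2 - 5*p - 14 = (p + 2)*(p - 7)
Cancel the common factor (p - 7).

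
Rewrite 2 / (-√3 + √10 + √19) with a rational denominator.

(-13*√3 - 3*√19 + 6*√10 + √570)/21

Group as (√10 + √19) - √3; multiply by (√10 + √19) + √3, then rationalise the remaining surd.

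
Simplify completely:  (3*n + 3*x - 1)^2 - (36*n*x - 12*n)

(3*n - 3*x + 1)^2

After expansion: 9*n^2 - 18*n*x + 6*n + 9*x^2 - 6*x + 1 — a perfect-square trinomial.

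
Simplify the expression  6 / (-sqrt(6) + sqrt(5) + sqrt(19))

(-27*sqrt(6) - 12*sqrt(19) + 30*sqrt(5) + 3*sqrt(570))/14

Group as (sqrt(5) + sqrt(19)) - sqrt(6); multiply by (sqrt(5) + sqrt(19)) + sqrt(6), then rationalise the remaining surd.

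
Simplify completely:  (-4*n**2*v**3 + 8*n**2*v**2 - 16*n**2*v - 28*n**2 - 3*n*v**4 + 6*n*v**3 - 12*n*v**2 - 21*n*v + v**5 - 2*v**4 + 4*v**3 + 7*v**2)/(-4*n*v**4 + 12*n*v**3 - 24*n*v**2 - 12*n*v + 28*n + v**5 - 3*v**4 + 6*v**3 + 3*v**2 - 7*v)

Factor: -4*n**2*v**3 + 8*n**2*v**2 - 16*n**2*v - 28*n**2 - 3*n*v**4 + 6*n*v**3 - 12*n*v**2 - 21*n*v + v**5 - 2*v**4 + 4*v**3 + 7*v**2 = (n + v)*(-4*n + v)*(v**2 - 3*v + 7)*(v + 1);  -4*n*v**4 + 12*n*v**3 - 24*n*v**2 - 12*n*v + 28*n + v**5 - 3*v**4 + 6*v**3 + 3*v**2 - 7*v = (v**2 - 3*v + 7)*(v - 1)*(-4*n + v)*(v + 1)
Cancel the common factors (v**2 - 3*v + 7), (-4*n + v), (v + 1).

(n + v)/(v - 1)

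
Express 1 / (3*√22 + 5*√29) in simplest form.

(-3*√22 + 5*√29)/527

Multiply numerator and denominator by -5*√29 + 3*√22.
Denominator becomes -527; numerator becomes -5*√29 + 3*√22.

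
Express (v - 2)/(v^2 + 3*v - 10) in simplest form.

Factor: v^2 + 3*v - 10 = (v + 5)*(v - 2)
Cancel the common factor (v - 2).

1/(v + 5)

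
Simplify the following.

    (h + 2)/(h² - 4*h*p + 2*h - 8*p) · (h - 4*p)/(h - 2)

Factor: h² - 4*h*p + 2*h - 8*p = (h + 2)·(h - 4*p)
Cancel the common factors (h - 4*p), (h + 2).

1/(h - 2)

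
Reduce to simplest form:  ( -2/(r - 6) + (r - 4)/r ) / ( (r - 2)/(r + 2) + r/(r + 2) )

Numerator: -2/(r - 6) + (r - 4)/r = (r^2 - 12*r + 24)/(r^2 - 6*r)
Denominator: (r - 2)/(r + 2) + r/(r + 2) = (2*r - 2)/(r + 2)
Divide: ((r^2 - 12*r + 24)/(r^2 - 6*r)) · ((r + 2)/(2*r - 2)) = (r^3 - 10*r^2 + 48)/(2*r^3 - 14*r^2 + 12*r)

(r^3 - 10*r^2 + 48)/(2*r^3 - 14*r^2 + 12*r)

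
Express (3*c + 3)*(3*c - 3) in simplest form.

Product of conjugates: (P+Q)(P-Q) = P**2 - Q**2.

9*c**2 - 9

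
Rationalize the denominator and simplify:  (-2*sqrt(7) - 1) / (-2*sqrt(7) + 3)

(8*sqrt(7) + 31)/19

Multiply numerator and denominator by 3 + 2*sqrt(7).
Denominator becomes -19; numerator becomes -31 - 8*sqrt(7).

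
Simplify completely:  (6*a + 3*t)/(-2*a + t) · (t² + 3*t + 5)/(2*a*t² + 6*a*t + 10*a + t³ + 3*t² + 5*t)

Factor: 6*a + 3*t = 3·(2*a + t);  2*a*t² + 6*a*t + 10*a + t³ + 3*t² + 5*t = (2*a + t)·(t² + 3*t + 5)
Cancel the common factors (t² + 3*t + 5), (2*a + t).

3/(-2*a + t)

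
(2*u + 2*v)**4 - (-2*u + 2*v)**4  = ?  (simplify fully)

128*u*v*(u**2 + v**2)

Binomially expand both and collect terms in (2*v), (2*u).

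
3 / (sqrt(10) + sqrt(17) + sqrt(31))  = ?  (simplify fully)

Group as (sqrt(10) + sqrt(17)) + sqrt(31); multiply by (sqrt(10) + sqrt(17)) - sqrt(31), then rationalise the remaining surd.

(-3*sqrt(5270) - 6*sqrt(31) + 36*sqrt(17) + 57*sqrt(10))/332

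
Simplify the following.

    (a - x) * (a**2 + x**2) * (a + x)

a**4 - x**4

Pair the conjugate factors: (a+x)(a-x) = a**2 - x**2, then repeat with the next factor.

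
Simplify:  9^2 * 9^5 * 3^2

3^16

9^2 = 3^4; 9^5 = 3^10; 3^2 = 3^2
Combine exponents: 3^16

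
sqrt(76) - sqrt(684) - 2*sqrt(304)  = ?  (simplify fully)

sqrt(76) = 2*sqrt(19); sqrt(684) = 6*sqrt(19); 2*sqrt(304) = 8*sqrt(19)
Combine: (2 - 6 - 8)·sqrt(19) = -12*sqrt(19)

-12*sqrt(19)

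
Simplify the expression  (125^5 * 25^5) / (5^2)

5^23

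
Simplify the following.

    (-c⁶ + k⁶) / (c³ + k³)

Difference of sixth powers: factor out (c³ + k³).

-c³ + k³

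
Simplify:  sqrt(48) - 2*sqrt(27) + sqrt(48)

2*sqrt(3)

sqrt(48) = 4*sqrt(3); 2*sqrt(27) = 6*sqrt(3); sqrt(48) = 4*sqrt(3)
Combine: (4 - 6 + 4)·sqrt(3) = 2*sqrt(3)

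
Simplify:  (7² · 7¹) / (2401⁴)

7^(-13)

7² = 7^2; 7¹ = 7^1; 2401⁴ = 7^16
Combine exponents: 7^(-13)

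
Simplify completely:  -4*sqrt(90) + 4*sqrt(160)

4*sqrt(10)

4*sqrt(90) = 12*sqrt(10); 4*sqrt(160) = 16*sqrt(10)
Combine: (-12 + 16)·sqrt(10) = 4*sqrt(10)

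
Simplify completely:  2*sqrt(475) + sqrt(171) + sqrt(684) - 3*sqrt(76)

13*sqrt(19)

2*sqrt(475) = 10*sqrt(19); sqrt(171) = 3*sqrt(19); sqrt(684) = 6*sqrt(19); 3*sqrt(76) = 6*sqrt(19)
Combine: (10 + 3 + 6 - 6)·sqrt(19) = 13*sqrt(19)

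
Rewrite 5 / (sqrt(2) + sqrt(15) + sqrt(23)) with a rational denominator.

(-5*sqrt(690) - 15*sqrt(23) + 25*sqrt(15) + 90*sqrt(2))/42

Group as (sqrt(15) + sqrt(23)) + sqrt(2); multiply by (sqrt(15) + sqrt(23)) - sqrt(2), then rationalise the remaining surd.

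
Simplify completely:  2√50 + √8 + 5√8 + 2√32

2√50 = 10*√2; √8 = 2*√2; 5√8 = 10*√2; 2√32 = 8*√2
Combine: (10 + 2 + 10 + 8)·√2 = 30*√2

30*√2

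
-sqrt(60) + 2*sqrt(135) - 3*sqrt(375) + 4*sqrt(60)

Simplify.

-3*sqrt(15)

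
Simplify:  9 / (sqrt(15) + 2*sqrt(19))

Multiply numerator and denominator by -sqrt(15) + 2*sqrt(19).
Denominator becomes 61; numerator becomes -9*sqrt(15) + 18*sqrt(19).

(-9*sqrt(15) + 18*sqrt(19))/61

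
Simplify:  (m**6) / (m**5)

m

Quotient: m**1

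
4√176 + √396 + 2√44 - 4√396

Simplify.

2*√11

4√176 = 16*√11; √396 = 6*√11; 2√44 = 4*√11; 4√396 = 24*√11
Combine: (16 + 6 + 4 - 24)·√11 = 2*√11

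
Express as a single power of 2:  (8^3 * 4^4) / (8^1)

2^14

8^3 = 2^9; 4^4 = 2^8; 8^1 = 2^3
Combine exponents: 2^14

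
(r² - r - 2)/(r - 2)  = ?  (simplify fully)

Factor: r² - r - 2 = (r + 1)·(r - 2)
Cancel the common factor (r - 2).

r + 1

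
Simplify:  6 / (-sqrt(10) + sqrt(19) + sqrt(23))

Group as (sqrt(19) + sqrt(23)) - sqrt(10); multiply by (sqrt(19) + sqrt(23)) + sqrt(10), then rationalise the remaining surd.

(-48*sqrt(10) + 9*sqrt(23) + 21*sqrt(19) + 3*sqrt(4370))/181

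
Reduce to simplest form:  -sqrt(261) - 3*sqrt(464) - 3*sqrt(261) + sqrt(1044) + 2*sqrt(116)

sqrt(261) = 3*sqrt(29); 3*sqrt(464) = 12*sqrt(29); 3*sqrt(261) = 9*sqrt(29); sqrt(1044) = 6*sqrt(29); 2*sqrt(116) = 4*sqrt(29)
Combine: (-3 - 12 - 9 + 6 + 4)·sqrt(29) = -14*sqrt(29)

-14*sqrt(29)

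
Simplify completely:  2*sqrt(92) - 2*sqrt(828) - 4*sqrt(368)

-24*sqrt(23)

2*sqrt(92) = 4*sqrt(23); 2*sqrt(828) = 12*sqrt(23); 4*sqrt(368) = 16*sqrt(23)
Combine: (4 - 12 - 16)·sqrt(23) = -24*sqrt(23)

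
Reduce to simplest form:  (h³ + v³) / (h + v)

h² - h*v + v²

Apply the sum-of-cubes factorisation and cancel (h + v).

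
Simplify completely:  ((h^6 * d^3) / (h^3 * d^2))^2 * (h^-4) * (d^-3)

Inside the bracket: h^3 * d^1
Raise to the power 2: h^6 * d^2
Multiply by (h^-4) * (d^-3): add exponents.

h^2/d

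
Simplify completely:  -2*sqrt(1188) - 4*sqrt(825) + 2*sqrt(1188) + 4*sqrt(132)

2*sqrt(1188) = 12*sqrt(33); 4*sqrt(825) = 20*sqrt(33); 2*sqrt(1188) = 12*sqrt(33); 4*sqrt(132) = 8*sqrt(33)
Combine: (-12 - 20 + 12 + 8)·sqrt(33) = -12*sqrt(33)

-12*sqrt(33)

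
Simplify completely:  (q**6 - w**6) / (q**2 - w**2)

Difference of sixth powers: factor out (q**2 - w**2).

q**4 + q**2*w**2 + w**4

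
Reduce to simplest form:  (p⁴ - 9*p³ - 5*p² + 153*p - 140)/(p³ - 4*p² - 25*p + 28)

Factor: p⁴ - 9*p³ - 5*p² + 153*p - 140 = (p - 1)·(p - 7)·(p + 4)·(p - 5);  p³ - 4*p² - 25*p + 28 = (p - 7)·(p + 4)·(p - 1)
Cancel the common factors (p + 4), (p - 1), (p - 7).

p - 5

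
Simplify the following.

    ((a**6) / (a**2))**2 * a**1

a**9

Inside the bracket: a**4
Raise to the power 2: a**8
Multiply by a**1: add exponents.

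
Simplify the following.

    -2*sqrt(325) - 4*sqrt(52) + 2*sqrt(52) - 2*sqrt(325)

-24*sqrt(13)

2*sqrt(325) = 10*sqrt(13); 4*sqrt(52) = 8*sqrt(13); 2*sqrt(52) = 4*sqrt(13); 2*sqrt(325) = 10*sqrt(13)
Combine: (-10 - 8 + 4 - 10)·sqrt(13) = -24*sqrt(13)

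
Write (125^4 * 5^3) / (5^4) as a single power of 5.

125^4 = 5^12; 5^3 = 5^3; 5^4 = 5^4
Combine exponents: 5^11

5^11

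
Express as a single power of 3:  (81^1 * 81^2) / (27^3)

81^1 = 3^4; 81^2 = 3^8; 27^3 = 3^9
Combine exponents: 3^3

3^3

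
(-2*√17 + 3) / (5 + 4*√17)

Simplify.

Multiply numerator and denominator by -4*√17 + 5.
Denominator becomes -247; numerator becomes -22*√17 + 151.

(-151 + 22*√17)/247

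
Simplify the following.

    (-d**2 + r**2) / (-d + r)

Difference of squares: factor out (-d + r).

d + r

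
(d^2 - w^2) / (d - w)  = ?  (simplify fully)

d + w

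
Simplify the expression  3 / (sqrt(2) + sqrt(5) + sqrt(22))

Group as (sqrt(2) + sqrt(5)) + sqrt(22); multiply by (sqrt(2) + sqrt(5)) - sqrt(22), then rationalise the remaining surd.

(-57*sqrt(5) - 75*sqrt(2) + 12*sqrt(55) + 45*sqrt(22))/185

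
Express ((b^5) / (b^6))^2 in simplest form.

Inside the bracket: (b^-1)
Raise to the power 2: (b^-2)

b^(-2)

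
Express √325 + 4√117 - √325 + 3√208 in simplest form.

24*√13

√325 = 5*√13; 4√117 = 12*√13; √325 = 5*√13; 3√208 = 12*√13
Combine: (5 + 12 - 5 + 12)·√13 = 24*√13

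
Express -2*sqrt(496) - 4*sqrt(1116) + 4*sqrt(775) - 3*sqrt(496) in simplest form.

-24*sqrt(31)

2*sqrt(496) = 8*sqrt(31); 4*sqrt(1116) = 24*sqrt(31); 4*sqrt(775) = 20*sqrt(31); 3*sqrt(496) = 12*sqrt(31)
Combine: (-8 - 24 + 20 - 12)·sqrt(31) = -24*sqrt(31)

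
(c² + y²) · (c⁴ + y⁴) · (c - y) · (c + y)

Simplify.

Pair the conjugate factors: (c+y)(c-y) = c² - y², then repeat with the next factor.

c⁸ - y⁸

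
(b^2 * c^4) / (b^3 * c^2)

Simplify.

Quotient: (b^-1) * c^2

c^2/b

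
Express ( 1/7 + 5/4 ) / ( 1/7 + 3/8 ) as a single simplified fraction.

Numerator: 1/7 + 5/4 = 39/28
Denominator: 1/7 + 3/8 = 29/56
Divide: (39/28) · (56/29) = 78/29

78/29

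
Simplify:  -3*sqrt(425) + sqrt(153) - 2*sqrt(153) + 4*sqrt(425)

2*sqrt(17)

3*sqrt(425) = 15*sqrt(17); sqrt(153) = 3*sqrt(17); 2*sqrt(153) = 6*sqrt(17); 4*sqrt(425) = 20*sqrt(17)
Combine: (-15 + 3 - 6 + 20)·sqrt(17) = 2*sqrt(17)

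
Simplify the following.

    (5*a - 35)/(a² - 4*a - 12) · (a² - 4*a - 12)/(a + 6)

(5*a - 35)/(a + 6)

Factor: 5*a - 35 = 5·(a - 7);  a² - 4*a - 12 = (a + 2)·(a - 6);  a² - 4*a - 12 = (a - 6)·(a + 2)
Cancel the common factors (a - 6), (a + 2).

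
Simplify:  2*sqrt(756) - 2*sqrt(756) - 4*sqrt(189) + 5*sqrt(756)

18*sqrt(21)

2*sqrt(756) = 12*sqrt(21); 2*sqrt(756) = 12*sqrt(21); 4*sqrt(189) = 12*sqrt(21); 5*sqrt(756) = 30*sqrt(21)
Combine: (12 - 12 - 12 + 30)·sqrt(21) = 18*sqrt(21)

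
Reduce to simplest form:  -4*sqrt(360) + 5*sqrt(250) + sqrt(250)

6*sqrt(10)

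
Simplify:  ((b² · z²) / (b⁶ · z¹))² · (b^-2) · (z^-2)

b^(-10)

Inside the bracket: (b^-4) · z¹
Raise to the power 2: (b^-8) · z²
Multiply by (b^-2) · (z^-2): add exponents.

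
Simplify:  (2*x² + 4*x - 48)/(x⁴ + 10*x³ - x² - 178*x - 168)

Factor: 2*x² + 4*x - 48 = 2·(x - 4)·(x + 6);  x⁴ + 10*x³ - x² - 178*x - 168 = (x + 7)·(x - 4)·(x + 6)·(x + 1)
Cancel the common factors (x - 4), (x + 6).

2/(x² + 8*x + 7)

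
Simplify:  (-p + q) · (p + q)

-p² + q²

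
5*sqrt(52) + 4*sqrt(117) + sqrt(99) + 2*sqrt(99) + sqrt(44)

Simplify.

11*sqrt(11) + 22*sqrt(13)

5*sqrt(52) = 10*sqrt(13); 4*sqrt(117) = 12*sqrt(13); sqrt(99) = 3*sqrt(11); 2*sqrt(99) = 6*sqrt(11); sqrt(44) = 2*sqrt(11)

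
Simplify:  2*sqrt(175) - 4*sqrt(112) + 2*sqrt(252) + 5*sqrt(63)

21*sqrt(7)

2*sqrt(175) = 10*sqrt(7); 4*sqrt(112) = 16*sqrt(7); 2*sqrt(252) = 12*sqrt(7); 5*sqrt(63) = 15*sqrt(7)
Combine: (10 - 16 + 12 + 15)·sqrt(7) = 21*sqrt(7)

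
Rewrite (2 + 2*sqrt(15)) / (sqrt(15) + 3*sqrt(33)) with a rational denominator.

(-15 - sqrt(15) + 3*sqrt(33) + 9*sqrt(55))/141

Multiply numerator and denominator by -3*sqrt(33) + sqrt(15).
Denominator becomes -282; numerator becomes -18*sqrt(55) - 6*sqrt(33) + 2*sqrt(15) + 30.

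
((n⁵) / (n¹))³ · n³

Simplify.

Inside the bracket: n⁴
Raise to the power 3: n^12
Multiply by n³: add exponents.

n^15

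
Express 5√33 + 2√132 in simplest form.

5√33 = 5*√33; 2√132 = 4*√33
Combine: (5 + 4)·√33 = 9*√33

9*√33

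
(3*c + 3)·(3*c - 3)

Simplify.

Difference of squares with P = 3*c, Q = 3.

9*c² - 9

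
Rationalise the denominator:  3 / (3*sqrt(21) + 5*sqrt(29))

(-9*sqrt(21) + 15*sqrt(29))/536

Multiply numerator and denominator by -3*sqrt(21) + 5*sqrt(29).
Denominator becomes 536; numerator becomes -9*sqrt(21) + 15*sqrt(29).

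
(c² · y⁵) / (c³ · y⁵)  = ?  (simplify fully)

1/c

Quotient: (c^-1)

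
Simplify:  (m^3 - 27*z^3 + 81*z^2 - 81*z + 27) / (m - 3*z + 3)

m^2 + 3*m*z - 3*m + 9*z^2 - 18*z + 9

Factor as (a-b)(a^2+ab+b^2) with a=m, b=(3*z - 3).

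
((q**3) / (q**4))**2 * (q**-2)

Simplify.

q**(-4)

Inside the bracket: (q**-1)
Raise to the power 2: (q**-2)
Multiply by (q**-2): add exponents.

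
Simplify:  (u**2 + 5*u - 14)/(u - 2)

Factor: u**2 + 5*u - 14 = (u + 7)*(u - 2)
Cancel the common factor (u - 2).

u + 7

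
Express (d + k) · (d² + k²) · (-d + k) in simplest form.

(k+d)(k-d) = -d² + k²; continue pairing.

-d⁴ + k⁴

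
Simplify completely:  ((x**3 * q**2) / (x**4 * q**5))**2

1/(q**6*x**2)

Inside the bracket: (x**-1) * (q**-3)
Raise to the power 2: (x**-2) * (q**-6)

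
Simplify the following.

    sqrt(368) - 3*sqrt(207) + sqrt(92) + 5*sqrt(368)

17*sqrt(23)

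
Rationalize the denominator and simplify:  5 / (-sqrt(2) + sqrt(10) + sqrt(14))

(-55*sqrt(2) - 5*sqrt(14) + 15*sqrt(10) + 10*sqrt(70))/38

Group as (sqrt(10) + sqrt(14)) - sqrt(2); multiply by (sqrt(10) + sqrt(14)) + sqrt(2), then rationalise the remaining surd.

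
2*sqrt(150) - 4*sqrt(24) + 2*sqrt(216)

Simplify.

14*sqrt(6)

2*sqrt(150) = 10*sqrt(6); 4*sqrt(24) = 8*sqrt(6); 2*sqrt(216) = 12*sqrt(6)
Combine: (10 - 8 + 12)·sqrt(6) = 14*sqrt(6)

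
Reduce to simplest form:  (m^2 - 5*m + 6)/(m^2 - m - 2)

Factor: m^2 - 5*m + 6 = (m - 3)*(m - 2);  m^2 - m - 2 = (m + 1)*(m - 2)
Cancel the common factor (m - 2).

(m - 3)/(m + 1)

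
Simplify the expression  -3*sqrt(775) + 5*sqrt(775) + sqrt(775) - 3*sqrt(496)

3*sqrt(31)

3*sqrt(775) = 15*sqrt(31); 5*sqrt(775) = 25*sqrt(31); sqrt(775) = 5*sqrt(31); 3*sqrt(496) = 12*sqrt(31)
Combine: (-15 + 25 + 5 - 12)·sqrt(31) = 3*sqrt(31)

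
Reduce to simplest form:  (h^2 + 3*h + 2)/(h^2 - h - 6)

Factor: h^2 + 3*h + 2 = (h + 2)*(h + 1);  h^2 - h - 6 = (h + 2)*(h - 3)
Cancel the common factor (h + 2).

(h + 1)/(h - 3)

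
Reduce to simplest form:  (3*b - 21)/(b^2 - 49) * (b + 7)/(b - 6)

Factor: 3*b - 21 = 3*(b - 7);  b^2 - 49 = (b + 7)*(b - 7)
Cancel the common factors (b - 7), (b + 7).

3/(b - 6)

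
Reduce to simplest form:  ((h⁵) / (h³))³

Inside the bracket: h²
Raise to the power 3: h⁶

h⁶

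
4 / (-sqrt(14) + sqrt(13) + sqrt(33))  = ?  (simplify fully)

(-32*sqrt(14) - 6*sqrt(33) + 34*sqrt(13) + 2*sqrt(6006))/173

Group as (sqrt(13) + sqrt(33)) - sqrt(14); multiply by (sqrt(13) + sqrt(33)) + sqrt(14), then rationalise the remaining surd.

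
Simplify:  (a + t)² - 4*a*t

Expanding gives a² - 2*a*t + t², a perfect square.

(a - t)²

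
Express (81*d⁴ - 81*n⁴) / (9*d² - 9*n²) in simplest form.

Factor (3*d)^4 - (3*n)^4 and cancel (9*d² - 9*n²).

9*d² + 9*n²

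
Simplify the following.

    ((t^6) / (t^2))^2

t^8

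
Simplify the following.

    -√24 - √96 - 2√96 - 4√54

√24 = 2*√6; √96 = 4*√6; 2√96 = 8*√6; 4√54 = 12*√6
Combine: (-2 - 4 - 8 - 12)·√6 = -26*√6

-26*√6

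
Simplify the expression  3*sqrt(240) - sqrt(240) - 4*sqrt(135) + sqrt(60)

3*sqrt(240) = 12*sqrt(15); sqrt(240) = 4*sqrt(15); 4*sqrt(135) = 12*sqrt(15); sqrt(60) = 2*sqrt(15)
Combine: (12 - 4 - 12 + 2)·sqrt(15) = -2*sqrt(15)

-2*sqrt(15)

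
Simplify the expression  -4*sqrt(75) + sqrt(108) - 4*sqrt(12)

-22*sqrt(3)

4*sqrt(75) = 20*sqrt(3); sqrt(108) = 6*sqrt(3); 4*sqrt(12) = 8*sqrt(3)
Combine: (-20 + 6 - 8)·sqrt(3) = -22*sqrt(3)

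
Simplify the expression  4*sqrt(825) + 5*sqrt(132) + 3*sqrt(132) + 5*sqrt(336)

20*sqrt(21) + 36*sqrt(33)

4*sqrt(825) = 20*sqrt(33); 5*sqrt(132) = 10*sqrt(33); 3*sqrt(132) = 6*sqrt(33); 5*sqrt(336) = 20*sqrt(21)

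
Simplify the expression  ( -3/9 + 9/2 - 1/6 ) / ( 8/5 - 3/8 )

160/49

Numerator: -3/9 + 9/2 - 1/6 = 4
Denominator: 8/5 - 3/8 = 49/40
Divide: (4) · (40/49) = 160/49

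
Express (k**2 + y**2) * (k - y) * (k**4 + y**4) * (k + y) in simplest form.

k**8 - y**8

Telescope via difference of squares: (k+y)(k-y) = k**2 - y**2, then repeat with the next factor.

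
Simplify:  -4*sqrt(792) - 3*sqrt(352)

-36*sqrt(22)

4*sqrt(792) = 24*sqrt(22); 3*sqrt(352) = 12*sqrt(22)
Combine: (-24 - 12)·sqrt(22) = -36*sqrt(22)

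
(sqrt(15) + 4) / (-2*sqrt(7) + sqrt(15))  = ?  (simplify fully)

(-8*sqrt(7) - 2*sqrt(105) - 4*sqrt(15) - 15)/13

Multiply numerator and denominator by sqrt(15) + 2*sqrt(7).
Denominator becomes -13; numerator becomes 15 + 4*sqrt(15) + 2*sqrt(105) + 8*sqrt(7).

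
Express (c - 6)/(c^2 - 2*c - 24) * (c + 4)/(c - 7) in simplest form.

Factor: c^2 - 2*c - 24 = (c - 6)*(c + 4)
Cancel the common factors (c - 6), (c + 4).

1/(c - 7)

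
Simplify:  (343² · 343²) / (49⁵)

7^2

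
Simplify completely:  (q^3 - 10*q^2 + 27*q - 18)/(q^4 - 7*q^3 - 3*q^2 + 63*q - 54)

Factor: q^3 - 10*q^2 + 27*q - 18 = (q - 6)*(q - 3)*(q - 1);  q^4 - 7*q^3 - 3*q^2 + 63*q - 54 = (q + 3)*(q - 3)*(q - 1)*(q - 6)
Cancel the common factors (q - 6), (q - 1), (q - 3).

1/(q + 3)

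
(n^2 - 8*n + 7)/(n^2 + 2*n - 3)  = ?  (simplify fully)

Factor: n^2 - 8*n + 7 = (n - 1)*(n - 7);  n^2 + 2*n - 3 = (n - 1)*(n + 3)
Cancel the common factor (n - 1).

(n - 7)/(n + 3)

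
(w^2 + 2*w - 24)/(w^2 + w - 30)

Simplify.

(w - 4)/(w - 5)

Factor: w^2 + 2*w - 24 = (w - 4)*(w + 6);  w^2 + w - 30 = (w + 6)*(w - 5)
Cancel the common factor (w + 6).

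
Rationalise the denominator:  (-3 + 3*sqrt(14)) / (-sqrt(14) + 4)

Multiply numerator and denominator by sqrt(14) + 4.
Denominator becomes 2; numerator becomes 30 + 9*sqrt(14).

(30 + 9*sqrt(14))/2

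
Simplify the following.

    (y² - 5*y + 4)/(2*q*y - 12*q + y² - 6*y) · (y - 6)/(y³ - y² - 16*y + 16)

1/(2*q*y + 8*q + y² + 4*y)

Factor: y² - 5*y + 4 = (y - 1)·(y - 4);  2*q*y - 12*q + y² - 6*y = (y - 6)·(2*q + y);  y³ - y² - 16*y + 16 = (y - 1)·(y - 4)·(y + 4)
Cancel the common factors (y - 6), (y - 4), (y - 1).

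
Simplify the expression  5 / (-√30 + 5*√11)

Multiply numerator and denominator by √30 + 5*√11.
Denominator becomes 245; numerator becomes 5*√30 + 25*√11.

(√30 + 5*√11)/49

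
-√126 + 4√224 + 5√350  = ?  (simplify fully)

√126 = 3*√14; 4√224 = 16*√14; 5√350 = 25*√14
Combine: (-3 + 16 + 25)·√14 = 38*√14

38*√14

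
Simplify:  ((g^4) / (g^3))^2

Inside the bracket: g^1
Raise to the power 2: g^2

g^2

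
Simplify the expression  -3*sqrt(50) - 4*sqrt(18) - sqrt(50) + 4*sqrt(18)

-20*sqrt(2)

3*sqrt(50) = 15*sqrt(2); 4*sqrt(18) = 12*sqrt(2); sqrt(50) = 5*sqrt(2); 4*sqrt(18) = 12*sqrt(2)
Combine: (-15 - 12 - 5 + 12)·sqrt(2) = -20*sqrt(2)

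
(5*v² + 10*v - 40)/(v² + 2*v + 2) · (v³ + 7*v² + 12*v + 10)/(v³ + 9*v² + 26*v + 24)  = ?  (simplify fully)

(5*v² + 15*v - 50)/(v² + 5*v + 6)

Factor: 5*v² + 10*v - 40 = 5·(v - 2)·(v + 4);  v³ + 7*v² + 12*v + 10 = (v² + 2*v + 2)·(v + 5);  v³ + 9*v² + 26*v + 24 = (v + 2)·(v + 3)·(v + 4)
Cancel the common factors (v² + 2*v + 2), (v + 4).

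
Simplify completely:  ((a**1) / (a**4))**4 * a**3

Inside the bracket: (a**-3)
Raise to the power 4: (a**-12)
Multiply by a**3: add exponents.

a**(-9)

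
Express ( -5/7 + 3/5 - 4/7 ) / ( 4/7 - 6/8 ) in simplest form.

96/25

Numerator: -5/7 + 3/5 - 4/7 = -24/35
Denominator: 4/7 - 6/8 = -5/28
Divide: (-24/35) · (-28/5) = 96/25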